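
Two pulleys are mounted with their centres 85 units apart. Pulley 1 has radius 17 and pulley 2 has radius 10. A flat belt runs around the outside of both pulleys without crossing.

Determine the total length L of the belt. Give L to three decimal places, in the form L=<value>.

open belt: β = asin((r2−r1)/C) = asin(-7/85) = -4.7238°
wrap1 = π − 2β = 189.4477°
wrap2 = π + 2β = 170.5523°
tangent length = C·cosβ = 84.7113
L = r1·wrap1 + r2·wrap2 + 2·C·cosβ = 17·3.3065 + 10·2.9767 + 2·84.7113 = 255.3998

L=255.400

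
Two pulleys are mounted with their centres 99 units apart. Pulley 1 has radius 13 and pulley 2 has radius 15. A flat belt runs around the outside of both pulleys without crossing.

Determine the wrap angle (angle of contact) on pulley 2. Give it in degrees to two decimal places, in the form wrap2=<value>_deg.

open belt: β = asin((r2−r1)/C) = asin(2/99) = 1.1576°
wrap1 = π − 2β = 177.6849°
wrap2 = π + 2β = 182.3151°

wrap2=182.32_deg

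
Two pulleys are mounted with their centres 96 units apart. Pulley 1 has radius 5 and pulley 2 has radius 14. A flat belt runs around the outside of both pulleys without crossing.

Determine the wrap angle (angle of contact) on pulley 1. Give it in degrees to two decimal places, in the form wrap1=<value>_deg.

open belt: β = asin((r2−r1)/C) = asin(9/96) = 5.3794°
wrap1 = π − 2β = 169.2412°
wrap2 = π + 2β = 190.7588°

wrap1=169.24_deg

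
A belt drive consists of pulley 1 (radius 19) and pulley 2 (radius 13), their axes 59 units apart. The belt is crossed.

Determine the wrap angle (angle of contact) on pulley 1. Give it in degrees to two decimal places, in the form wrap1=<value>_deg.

crossed belt: β = asin((r1+r2)/C) = asin(32/59) = 32.8453°
wrap1 = wrap2 = π + 2β = 245.6906°

wrap1=245.69_deg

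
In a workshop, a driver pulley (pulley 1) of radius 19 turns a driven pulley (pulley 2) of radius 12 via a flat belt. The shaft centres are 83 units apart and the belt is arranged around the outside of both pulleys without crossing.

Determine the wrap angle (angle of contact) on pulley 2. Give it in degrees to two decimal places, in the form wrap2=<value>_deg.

open belt: β = asin((r2−r1)/C) = asin(-7/83) = -4.8379°
wrap1 = π − 2β = 189.6758°
wrap2 = π + 2β = 170.3242°

wrap2=170.32_deg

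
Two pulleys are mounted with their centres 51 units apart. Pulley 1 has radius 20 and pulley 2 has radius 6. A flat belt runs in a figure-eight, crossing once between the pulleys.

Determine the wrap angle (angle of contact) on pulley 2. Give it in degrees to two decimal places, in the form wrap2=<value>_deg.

wrap2=241.30_deg

crossed belt: β = asin((r1+r2)/C) = asin(26/51) = 30.6508°
wrap1 = wrap2 = π + 2β = 241.3015°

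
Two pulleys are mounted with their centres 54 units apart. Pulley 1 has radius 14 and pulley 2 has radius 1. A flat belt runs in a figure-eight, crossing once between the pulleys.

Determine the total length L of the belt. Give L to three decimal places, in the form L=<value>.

L=159.318

crossed belt: β = asin((r1+r2)/C) = asin(15/54) = 16.1276°
wrap1 = wrap2 = π + 2β = 212.2552°
tangent length = C·cosβ = 51.8748
L = (r1+r2)·wrap + 2·C·cosβ = 15·3.7046 + 2·51.8748 = 159.3180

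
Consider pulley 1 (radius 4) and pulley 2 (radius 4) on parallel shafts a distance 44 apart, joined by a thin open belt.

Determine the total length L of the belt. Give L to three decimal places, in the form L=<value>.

L=113.133

open belt: β = asin((r2−r1)/C) = asin(0/44) = 0.0000°
wrap1 = π − 2β = 180.0000°
wrap2 = π + 2β = 180.0000°
tangent length = C·cosβ = 44.0000
L = r1·wrap1 + r2·wrap2 + 2·C·cosβ = 4·3.1416 + 4·3.1416 + 2·44.0000 = 113.1327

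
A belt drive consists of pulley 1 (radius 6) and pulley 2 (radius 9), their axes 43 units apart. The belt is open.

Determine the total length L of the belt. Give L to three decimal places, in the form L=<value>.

open belt: β = asin((r2−r1)/C) = asin(3/43) = 4.0006°
wrap1 = π − 2β = 171.9987°
wrap2 = π + 2β = 188.0013°
tangent length = C·cosβ = 42.8952
L = r1·wrap1 + r2·wrap2 + 2·C·cosβ = 6·3.0019 + 9·3.2812 + 2·42.8952 = 133.3333

L=133.333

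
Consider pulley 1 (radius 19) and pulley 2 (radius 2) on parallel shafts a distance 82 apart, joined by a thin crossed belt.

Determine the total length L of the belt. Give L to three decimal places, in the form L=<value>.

L=235.381

crossed belt: β = asin((r1+r2)/C) = asin(21/82) = 14.8386°
wrap1 = wrap2 = π + 2β = 209.6773°
tangent length = C·cosβ = 79.2654
L = (r1+r2)·wrap + 2·C·cosβ = 21·3.6596 + 2·79.2654 = 235.3815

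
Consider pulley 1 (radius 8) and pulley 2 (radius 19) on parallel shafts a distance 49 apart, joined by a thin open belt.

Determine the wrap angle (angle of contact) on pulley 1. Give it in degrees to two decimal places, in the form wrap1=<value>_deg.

wrap1=154.05_deg

open belt: β = asin((r2−r1)/C) = asin(11/49) = 12.9729°
wrap1 = π − 2β = 154.0542°
wrap2 = π + 2β = 205.9458°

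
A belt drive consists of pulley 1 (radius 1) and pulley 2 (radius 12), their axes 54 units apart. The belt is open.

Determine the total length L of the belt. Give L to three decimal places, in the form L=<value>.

L=151.089

open belt: β = asin((r2−r1)/C) = asin(11/54) = 11.7536°
wrap1 = π − 2β = 156.4927°
wrap2 = π + 2β = 203.5073°
tangent length = C·cosβ = 52.8678
L = r1·wrap1 + r2·wrap2 + 2·C·cosβ = 1·2.7313 + 12·3.5519 + 2·52.8678 = 151.0893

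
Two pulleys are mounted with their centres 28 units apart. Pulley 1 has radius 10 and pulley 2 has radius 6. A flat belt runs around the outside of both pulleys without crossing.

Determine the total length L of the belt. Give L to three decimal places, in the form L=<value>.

open belt: β = asin((r2−r1)/C) = asin(-4/28) = -8.2132°
wrap1 = π − 2β = 196.4264°
wrap2 = π + 2β = 163.5736°
tangent length = C·cosβ = 27.7128
L = r1·wrap1 + r2·wrap2 + 2·C·cosβ = 10·3.4283 + 6·2.8549 + 2·27.7128 = 106.8379

L=106.838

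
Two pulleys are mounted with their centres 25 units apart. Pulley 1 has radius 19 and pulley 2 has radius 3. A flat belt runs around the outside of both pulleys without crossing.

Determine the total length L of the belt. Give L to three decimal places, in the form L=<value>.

open belt: β = asin((r2−r1)/C) = asin(-16/25) = -39.7918°
wrap1 = π − 2β = 259.5836°
wrap2 = π + 2β = 100.4164°
tangent length = C·cosβ = 19.2094
L = r1·wrap1 + r2·wrap2 + 2·C·cosβ = 19·4.5306 + 3·1.7526 + 2·19.2094 = 129.7577

L=129.758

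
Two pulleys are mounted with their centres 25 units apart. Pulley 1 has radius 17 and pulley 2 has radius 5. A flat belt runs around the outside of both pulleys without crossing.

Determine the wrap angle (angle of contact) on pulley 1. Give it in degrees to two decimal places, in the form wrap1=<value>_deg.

open belt: β = asin((r2−r1)/C) = asin(-12/25) = -28.6854°
wrap1 = π − 2β = 237.3708°
wrap2 = π + 2β = 122.6292°

wrap1=237.37_deg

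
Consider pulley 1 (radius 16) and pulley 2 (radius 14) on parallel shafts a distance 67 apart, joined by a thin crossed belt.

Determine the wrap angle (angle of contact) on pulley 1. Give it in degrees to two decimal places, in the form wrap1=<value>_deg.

crossed belt: β = asin((r1+r2)/C) = asin(30/67) = 26.6001°
wrap1 = wrap2 = π + 2β = 233.2003°

wrap1=233.20_deg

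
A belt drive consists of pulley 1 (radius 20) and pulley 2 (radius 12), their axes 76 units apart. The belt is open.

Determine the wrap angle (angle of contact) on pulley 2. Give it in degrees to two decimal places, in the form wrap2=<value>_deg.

wrap2=167.92_deg

open belt: β = asin((r2−r1)/C) = asin(-8/76) = -6.0423°
wrap1 = π − 2β = 192.0847°
wrap2 = π + 2β = 167.9153°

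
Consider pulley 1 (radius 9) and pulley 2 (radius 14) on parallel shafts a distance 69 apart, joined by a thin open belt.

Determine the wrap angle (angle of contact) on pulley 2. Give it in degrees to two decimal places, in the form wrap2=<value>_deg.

open belt: β = asin((r2−r1)/C) = asin(5/69) = 4.1555°
wrap1 = π − 2β = 171.6890°
wrap2 = π + 2β = 188.3110°

wrap2=188.31_deg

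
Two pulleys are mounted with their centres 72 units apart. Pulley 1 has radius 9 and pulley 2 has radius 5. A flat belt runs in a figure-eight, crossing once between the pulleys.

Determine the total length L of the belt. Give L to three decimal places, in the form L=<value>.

crossed belt: β = asin((r1+r2)/C) = asin(14/72) = 11.2123°
wrap1 = wrap2 = π + 2β = 202.4245°
tangent length = C·cosβ = 70.6258
L = (r1+r2)·wrap + 2·C·cosβ = 14·3.5330 + 2·70.6258 = 190.7132

L=190.713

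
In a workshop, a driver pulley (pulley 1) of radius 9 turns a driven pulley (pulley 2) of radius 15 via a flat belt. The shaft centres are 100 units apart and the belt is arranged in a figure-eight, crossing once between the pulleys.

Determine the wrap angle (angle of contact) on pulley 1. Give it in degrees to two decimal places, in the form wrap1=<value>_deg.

wrap1=207.77_deg

crossed belt: β = asin((r1+r2)/C) = asin(24/100) = 13.8865°
wrap1 = wrap2 = π + 2β = 207.7731°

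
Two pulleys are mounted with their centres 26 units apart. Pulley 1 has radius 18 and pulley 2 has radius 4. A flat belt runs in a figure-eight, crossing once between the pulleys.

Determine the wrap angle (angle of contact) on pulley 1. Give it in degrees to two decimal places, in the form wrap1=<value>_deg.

crossed belt: β = asin((r1+r2)/C) = asin(22/26) = 57.7958°
wrap1 = wrap2 = π + 2β = 295.5915°

wrap1=295.59_deg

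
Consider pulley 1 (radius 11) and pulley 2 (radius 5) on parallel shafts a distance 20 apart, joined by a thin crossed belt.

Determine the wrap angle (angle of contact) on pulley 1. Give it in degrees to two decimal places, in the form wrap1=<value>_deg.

crossed belt: β = asin((r1+r2)/C) = asin(16/20) = 53.1301°
wrap1 = wrap2 = π + 2β = 286.2602°

wrap1=286.26_deg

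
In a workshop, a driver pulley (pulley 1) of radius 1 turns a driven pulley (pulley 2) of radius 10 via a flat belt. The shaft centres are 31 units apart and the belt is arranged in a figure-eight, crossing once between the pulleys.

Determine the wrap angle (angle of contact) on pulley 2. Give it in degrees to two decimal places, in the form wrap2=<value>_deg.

wrap2=221.57_deg

crossed belt: β = asin((r1+r2)/C) = asin(11/31) = 20.7836°
wrap1 = wrap2 = π + 2β = 221.5671°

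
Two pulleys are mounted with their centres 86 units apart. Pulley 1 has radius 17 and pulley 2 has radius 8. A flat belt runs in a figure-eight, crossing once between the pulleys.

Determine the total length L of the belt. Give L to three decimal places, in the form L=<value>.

L=257.860

crossed belt: β = asin((r1+r2)/C) = asin(25/86) = 16.8997°
wrap1 = wrap2 = π + 2β = 213.7995°
tangent length = C·cosβ = 82.2861
L = (r1+r2)·wrap + 2·C·cosβ = 25·3.7315 + 2·82.2861 = 257.8598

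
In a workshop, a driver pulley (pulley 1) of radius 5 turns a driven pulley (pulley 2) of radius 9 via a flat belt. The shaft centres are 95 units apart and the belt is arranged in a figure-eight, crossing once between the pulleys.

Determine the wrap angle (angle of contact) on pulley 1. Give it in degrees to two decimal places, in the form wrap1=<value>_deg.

wrap1=196.95_deg

crossed belt: β = asin((r1+r2)/C) = asin(14/95) = 8.4745°
wrap1 = wrap2 = π + 2β = 196.9489°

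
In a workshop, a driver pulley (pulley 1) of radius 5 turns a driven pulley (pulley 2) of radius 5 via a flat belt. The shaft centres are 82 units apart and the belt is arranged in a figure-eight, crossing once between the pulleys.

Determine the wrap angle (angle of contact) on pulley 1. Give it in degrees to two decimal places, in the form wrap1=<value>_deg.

crossed belt: β = asin((r1+r2)/C) = asin(10/82) = 7.0047°
wrap1 = wrap2 = π + 2β = 194.0095°

wrap1=194.01_deg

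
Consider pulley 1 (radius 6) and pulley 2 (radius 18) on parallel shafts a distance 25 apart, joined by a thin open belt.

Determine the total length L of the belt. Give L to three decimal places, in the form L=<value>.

L=131.277

open belt: β = asin((r2−r1)/C) = asin(12/25) = 28.6854°
wrap1 = π − 2β = 122.6292°
wrap2 = π + 2β = 237.3708°
tangent length = C·cosβ = 21.9317
L = r1·wrap1 + r2·wrap2 + 2·C·cosβ = 6·2.1403 + 18·4.1429 + 2·21.9317 = 131.2774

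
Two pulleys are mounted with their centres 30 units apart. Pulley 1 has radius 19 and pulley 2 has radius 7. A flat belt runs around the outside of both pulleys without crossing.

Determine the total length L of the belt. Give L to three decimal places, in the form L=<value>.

open belt: β = asin((r2−r1)/C) = asin(-12/30) = -23.5782°
wrap1 = π − 2β = 227.1564°
wrap2 = π + 2β = 132.8436°
tangent length = C·cosβ = 27.4955
L = r1·wrap1 + r2·wrap2 + 2·C·cosβ = 19·3.9646 + 7·2.3186 + 2·27.4955 = 146.5487

L=146.549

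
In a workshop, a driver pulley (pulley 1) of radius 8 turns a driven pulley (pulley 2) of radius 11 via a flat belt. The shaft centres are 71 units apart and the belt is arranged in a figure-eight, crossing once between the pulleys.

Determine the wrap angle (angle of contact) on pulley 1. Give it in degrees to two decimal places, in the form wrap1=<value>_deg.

wrap1=211.04_deg

crossed belt: β = asin((r1+r2)/C) = asin(19/71) = 15.5218°
wrap1 = wrap2 = π + 2β = 211.0437°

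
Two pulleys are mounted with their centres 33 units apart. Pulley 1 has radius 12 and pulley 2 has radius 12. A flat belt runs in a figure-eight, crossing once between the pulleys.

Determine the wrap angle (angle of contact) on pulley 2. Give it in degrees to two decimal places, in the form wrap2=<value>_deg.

crossed belt: β = asin((r1+r2)/C) = asin(24/33) = 46.6582°
wrap1 = wrap2 = π + 2β = 273.3165°

wrap2=273.32_deg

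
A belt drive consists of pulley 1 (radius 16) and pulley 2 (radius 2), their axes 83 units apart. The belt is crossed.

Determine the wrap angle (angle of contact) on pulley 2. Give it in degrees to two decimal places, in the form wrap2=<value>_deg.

crossed belt: β = asin((r1+r2)/C) = asin(18/83) = 12.5251°
wrap1 = wrap2 = π + 2β = 205.0502°

wrap2=205.05_deg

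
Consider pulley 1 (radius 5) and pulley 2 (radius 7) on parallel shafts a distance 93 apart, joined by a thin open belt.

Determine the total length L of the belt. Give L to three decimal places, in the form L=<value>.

open belt: β = asin((r2−r1)/C) = asin(2/93) = 1.2323°
wrap1 = π − 2β = 177.5355°
wrap2 = π + 2β = 182.4645°
tangent length = C·cosβ = 92.9785
L = r1·wrap1 + r2·wrap2 + 2·C·cosβ = 5·3.0986 + 7·3.1846 + 2·92.9785 = 223.7421

L=223.742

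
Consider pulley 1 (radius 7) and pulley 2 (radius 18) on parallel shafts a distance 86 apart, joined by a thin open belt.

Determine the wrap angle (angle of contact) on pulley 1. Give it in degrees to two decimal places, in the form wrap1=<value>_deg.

wrap1=165.30_deg

open belt: β = asin((r2−r1)/C) = asin(11/86) = 7.3487°
wrap1 = π − 2β = 165.3027°
wrap2 = π + 2β = 194.6973°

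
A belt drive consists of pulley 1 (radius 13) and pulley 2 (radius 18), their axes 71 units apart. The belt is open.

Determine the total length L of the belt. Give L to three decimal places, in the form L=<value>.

L=239.742

open belt: β = asin((r2−r1)/C) = asin(5/71) = 4.0383°
wrap1 = π − 2β = 171.9235°
wrap2 = π + 2β = 188.0765°
tangent length = C·cosβ = 70.8237
L = r1·wrap1 + r2·wrap2 + 2·C·cosβ = 13·3.0006 + 18·3.2826 + 2·70.8237 = 239.7416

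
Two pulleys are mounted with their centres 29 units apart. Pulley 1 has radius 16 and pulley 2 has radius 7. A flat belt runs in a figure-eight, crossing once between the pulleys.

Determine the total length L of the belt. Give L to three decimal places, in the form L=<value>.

crossed belt: β = asin((r1+r2)/C) = asin(23/29) = 52.4765°
wrap1 = wrap2 = π + 2β = 284.9530°
tangent length = C·cosβ = 17.6635
L = (r1+r2)·wrap + 2·C·cosβ = 23·4.9734 + 2·17.6635 = 149.7145

L=149.714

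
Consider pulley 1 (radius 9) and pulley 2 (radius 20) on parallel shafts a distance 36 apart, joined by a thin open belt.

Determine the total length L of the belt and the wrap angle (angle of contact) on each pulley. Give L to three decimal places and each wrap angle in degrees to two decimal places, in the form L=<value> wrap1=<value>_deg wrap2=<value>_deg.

L=166.494 wrap1=144.42_deg wrap2=215.58_deg

open belt: β = asin((r2−r1)/C) = asin(11/36) = 17.7916°
wrap1 = π − 2β = 144.4168°
wrap2 = π + 2β = 215.5832°
tangent length = C·cosβ = 34.2783
L = r1·wrap1 + r2·wrap2 + 2·C·cosβ = 9·2.5205 + 20·3.7626 + 2·34.2783 = 166.4942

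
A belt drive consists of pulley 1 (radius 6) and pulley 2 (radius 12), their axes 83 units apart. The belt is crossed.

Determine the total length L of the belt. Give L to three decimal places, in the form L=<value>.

L=226.468

crossed belt: β = asin((r1+r2)/C) = asin(18/83) = 12.5251°
wrap1 = wrap2 = π + 2β = 205.0502°
tangent length = C·cosβ = 81.0247
L = (r1+r2)·wrap + 2·C·cosβ = 18·3.5788 + 2·81.0247 = 226.4678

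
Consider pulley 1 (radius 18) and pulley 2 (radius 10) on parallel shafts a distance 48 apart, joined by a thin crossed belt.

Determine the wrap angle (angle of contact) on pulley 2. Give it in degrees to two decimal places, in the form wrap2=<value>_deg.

wrap2=251.37_deg

crossed belt: β = asin((r1+r2)/C) = asin(28/48) = 35.6853°
wrap1 = wrap2 = π + 2β = 251.3707°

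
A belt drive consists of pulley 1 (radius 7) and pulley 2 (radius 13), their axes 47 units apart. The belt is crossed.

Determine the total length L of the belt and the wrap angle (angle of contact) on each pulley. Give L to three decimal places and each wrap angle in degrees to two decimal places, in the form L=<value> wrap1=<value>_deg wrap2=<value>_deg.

L=165.479 wrap1=230.37_deg wrap2=230.37_deg

crossed belt: β = asin((r1+r2)/C) = asin(20/47) = 25.1843°
wrap1 = wrap2 = π + 2β = 230.3687°
tangent length = C·cosβ = 42.5323
L = (r1+r2)·wrap + 2·C·cosβ = 20·4.0207 + 2·42.5323 = 165.4785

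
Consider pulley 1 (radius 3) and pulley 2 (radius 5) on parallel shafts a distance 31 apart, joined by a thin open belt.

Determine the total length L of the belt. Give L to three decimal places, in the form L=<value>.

L=87.262

open belt: β = asin((r2−r1)/C) = asin(2/31) = 3.6991°
wrap1 = π − 2β = 172.6019°
wrap2 = π + 2β = 187.3981°
tangent length = C·cosβ = 30.9354
L = r1·wrap1 + r2·wrap2 + 2·C·cosβ = 3·3.0125 + 5·3.2707 + 2·30.9354 = 87.2618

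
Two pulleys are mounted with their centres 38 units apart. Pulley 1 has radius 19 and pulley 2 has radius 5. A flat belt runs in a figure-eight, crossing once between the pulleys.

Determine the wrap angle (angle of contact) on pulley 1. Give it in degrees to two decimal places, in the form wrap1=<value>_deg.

wrap1=258.33_deg

crossed belt: β = asin((r1+r2)/C) = asin(24/38) = 39.1667°
wrap1 = wrap2 = π + 2β = 258.3334°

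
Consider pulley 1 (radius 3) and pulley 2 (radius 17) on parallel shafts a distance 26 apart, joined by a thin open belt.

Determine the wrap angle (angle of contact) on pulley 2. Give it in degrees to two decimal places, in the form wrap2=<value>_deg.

open belt: β = asin((r2−r1)/C) = asin(14/26) = 32.5790°
wrap1 = π − 2β = 114.8421°
wrap2 = π + 2β = 245.1579°

wrap2=245.16_deg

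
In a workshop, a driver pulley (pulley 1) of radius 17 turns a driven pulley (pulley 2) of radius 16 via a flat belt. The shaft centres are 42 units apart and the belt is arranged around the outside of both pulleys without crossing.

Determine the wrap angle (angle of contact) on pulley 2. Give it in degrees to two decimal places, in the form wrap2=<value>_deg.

wrap2=177.27_deg

open belt: β = asin((r2−r1)/C) = asin(-1/42) = -1.3643°
wrap1 = π − 2β = 182.7286°
wrap2 = π + 2β = 177.2714°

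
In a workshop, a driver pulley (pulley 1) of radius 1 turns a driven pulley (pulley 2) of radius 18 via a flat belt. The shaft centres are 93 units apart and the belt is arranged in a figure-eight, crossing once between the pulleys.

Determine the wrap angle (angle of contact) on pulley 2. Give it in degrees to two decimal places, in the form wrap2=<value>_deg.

wrap2=203.58_deg

crossed belt: β = asin((r1+r2)/C) = asin(19/93) = 11.7886°
wrap1 = wrap2 = π + 2β = 203.5772°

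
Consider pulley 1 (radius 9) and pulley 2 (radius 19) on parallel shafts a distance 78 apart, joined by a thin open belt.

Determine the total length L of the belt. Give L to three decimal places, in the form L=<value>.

L=245.248

open belt: β = asin((r2−r1)/C) = asin(10/78) = 7.3659°
wrap1 = π − 2β = 165.2682°
wrap2 = π + 2β = 194.7318°
tangent length = C·cosβ = 77.3563
L = r1·wrap1 + r2·wrap2 + 2·C·cosβ = 9·2.8845 + 19·3.3987 + 2·77.3563 = 245.2484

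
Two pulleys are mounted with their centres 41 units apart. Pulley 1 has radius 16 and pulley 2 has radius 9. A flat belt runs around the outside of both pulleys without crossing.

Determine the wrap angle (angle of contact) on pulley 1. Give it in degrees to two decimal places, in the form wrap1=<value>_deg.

open belt: β = asin((r2−r1)/C) = asin(-7/41) = -9.8304°
wrap1 = π − 2β = 199.6607°
wrap2 = π + 2β = 160.3393°

wrap1=199.66_deg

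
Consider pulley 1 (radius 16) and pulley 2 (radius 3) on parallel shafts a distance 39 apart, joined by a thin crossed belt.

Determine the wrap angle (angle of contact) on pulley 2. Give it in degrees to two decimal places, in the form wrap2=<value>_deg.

wrap2=238.31_deg

crossed belt: β = asin((r1+r2)/C) = asin(19/39) = 29.1554°
wrap1 = wrap2 = π + 2β = 238.3107°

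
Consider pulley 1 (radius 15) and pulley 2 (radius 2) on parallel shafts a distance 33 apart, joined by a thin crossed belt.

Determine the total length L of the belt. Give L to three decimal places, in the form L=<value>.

L=128.376

crossed belt: β = asin((r1+r2)/C) = asin(17/33) = 31.0076°
wrap1 = wrap2 = π + 2β = 242.0152°
tangent length = C·cosβ = 28.2843
L = (r1+r2)·wrap + 2·C·cosβ = 17·4.2240 + 2·28.2843 = 128.3759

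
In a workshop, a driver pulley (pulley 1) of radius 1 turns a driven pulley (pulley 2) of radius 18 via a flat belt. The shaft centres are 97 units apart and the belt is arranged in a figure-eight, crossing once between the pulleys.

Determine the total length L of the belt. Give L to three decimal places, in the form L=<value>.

crossed belt: β = asin((r1+r2)/C) = asin(19/97) = 11.2959°
wrap1 = wrap2 = π + 2β = 202.5918°
tangent length = C·cosβ = 95.1210
L = (r1+r2)·wrap + 2·C·cosβ = 19·3.5359 + 2·95.1210 = 257.4239

L=257.424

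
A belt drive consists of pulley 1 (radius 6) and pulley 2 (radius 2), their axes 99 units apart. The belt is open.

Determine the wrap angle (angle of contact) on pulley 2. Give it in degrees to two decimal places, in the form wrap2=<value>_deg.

open belt: β = asin((r2−r1)/C) = asin(-4/99) = -2.3156°
wrap1 = π − 2β = 184.6312°
wrap2 = π + 2β = 175.3688°

wrap2=175.37_deg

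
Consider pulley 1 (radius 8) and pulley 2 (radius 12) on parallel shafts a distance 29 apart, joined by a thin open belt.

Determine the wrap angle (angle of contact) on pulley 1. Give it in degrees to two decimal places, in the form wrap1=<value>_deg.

wrap1=164.14_deg

open belt: β = asin((r2−r1)/C) = asin(4/29) = 7.9281°
wrap1 = π − 2β = 164.1437°
wrap2 = π + 2β = 195.8563°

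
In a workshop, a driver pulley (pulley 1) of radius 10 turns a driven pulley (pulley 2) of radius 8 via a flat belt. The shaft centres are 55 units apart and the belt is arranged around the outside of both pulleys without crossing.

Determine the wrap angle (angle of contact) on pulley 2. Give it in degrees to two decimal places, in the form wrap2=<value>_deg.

wrap2=175.83_deg

open belt: β = asin((r2−r1)/C) = asin(-2/55) = -2.0839°
wrap1 = π − 2β = 184.1679°
wrap2 = π + 2β = 175.8321°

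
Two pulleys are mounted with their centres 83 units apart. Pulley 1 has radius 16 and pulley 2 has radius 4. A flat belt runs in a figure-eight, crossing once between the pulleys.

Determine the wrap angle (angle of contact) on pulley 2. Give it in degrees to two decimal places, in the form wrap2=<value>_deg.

crossed belt: β = asin((r1+r2)/C) = asin(20/83) = 13.9434°
wrap1 = wrap2 = π + 2β = 207.8869°

wrap2=207.89_deg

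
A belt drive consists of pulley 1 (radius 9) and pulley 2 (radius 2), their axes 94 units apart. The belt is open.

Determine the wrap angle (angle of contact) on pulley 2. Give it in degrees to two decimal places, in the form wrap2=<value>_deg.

open belt: β = asin((r2−r1)/C) = asin(-7/94) = -4.2707°
wrap1 = π − 2β = 188.5413°
wrap2 = π + 2β = 171.4587°

wrap2=171.46_deg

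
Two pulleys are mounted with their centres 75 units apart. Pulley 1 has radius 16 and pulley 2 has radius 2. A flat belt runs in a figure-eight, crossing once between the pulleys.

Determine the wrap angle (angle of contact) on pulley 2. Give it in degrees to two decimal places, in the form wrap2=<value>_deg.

crossed belt: β = asin((r1+r2)/C) = asin(18/75) = 13.8865°
wrap1 = wrap2 = π + 2β = 207.7731°

wrap2=207.77_deg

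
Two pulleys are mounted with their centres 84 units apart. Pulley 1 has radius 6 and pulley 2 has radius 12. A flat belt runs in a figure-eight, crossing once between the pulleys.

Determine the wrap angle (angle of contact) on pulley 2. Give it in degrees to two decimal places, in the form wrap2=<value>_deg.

crossed belt: β = asin((r1+r2)/C) = asin(18/84) = 12.3736°
wrap1 = wrap2 = π + 2β = 204.7473°

wrap2=204.75_deg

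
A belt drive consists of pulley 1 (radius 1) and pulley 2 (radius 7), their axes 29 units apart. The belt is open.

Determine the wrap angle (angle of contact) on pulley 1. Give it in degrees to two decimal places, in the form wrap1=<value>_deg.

open belt: β = asin((r2−r1)/C) = asin(6/29) = 11.9405°
wrap1 = π − 2β = 156.1189°
wrap2 = π + 2β = 203.8811°

wrap1=156.12_deg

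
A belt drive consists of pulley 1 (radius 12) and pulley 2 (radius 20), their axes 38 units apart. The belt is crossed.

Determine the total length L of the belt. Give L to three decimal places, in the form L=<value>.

L=205.594

crossed belt: β = asin((r1+r2)/C) = asin(32/38) = 57.3631°
wrap1 = wrap2 = π + 2β = 294.7262°
tangent length = C·cosβ = 20.4939
L = (r1+r2)·wrap + 2·C·cosβ = 32·5.1439 + 2·20.4939 = 205.5940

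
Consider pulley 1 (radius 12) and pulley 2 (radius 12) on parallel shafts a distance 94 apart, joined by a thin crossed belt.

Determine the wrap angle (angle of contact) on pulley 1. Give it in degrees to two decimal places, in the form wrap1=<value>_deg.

wrap1=209.58_deg

crossed belt: β = asin((r1+r2)/C) = asin(24/94) = 14.7925°
wrap1 = wrap2 = π + 2β = 209.5850°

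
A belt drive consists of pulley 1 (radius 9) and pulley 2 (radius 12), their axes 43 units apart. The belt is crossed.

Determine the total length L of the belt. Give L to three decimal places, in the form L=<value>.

crossed belt: β = asin((r1+r2)/C) = asin(21/43) = 29.2336°
wrap1 = wrap2 = π + 2β = 238.4673°
tangent length = C·cosβ = 37.5233
L = (r1+r2)·wrap + 2·C·cosβ = 21·4.1620 + 2·37.5233 = 162.4495

L=162.449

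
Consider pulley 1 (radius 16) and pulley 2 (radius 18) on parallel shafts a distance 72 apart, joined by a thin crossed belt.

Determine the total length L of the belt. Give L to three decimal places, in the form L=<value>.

L=267.190

crossed belt: β = asin((r1+r2)/C) = asin(34/72) = 28.1786°
wrap1 = wrap2 = π + 2β = 236.3573°
tangent length = C·cosβ = 63.4665
L = (r1+r2)·wrap + 2·C·cosβ = 34·4.1252 + 2·63.4665 = 267.1903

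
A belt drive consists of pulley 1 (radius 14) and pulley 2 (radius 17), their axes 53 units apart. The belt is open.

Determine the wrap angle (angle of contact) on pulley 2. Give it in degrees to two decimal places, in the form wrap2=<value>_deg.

wrap2=186.49_deg

open belt: β = asin((r2−r1)/C) = asin(3/53) = 3.2449°
wrap1 = π − 2β = 173.5102°
wrap2 = π + 2β = 186.4898°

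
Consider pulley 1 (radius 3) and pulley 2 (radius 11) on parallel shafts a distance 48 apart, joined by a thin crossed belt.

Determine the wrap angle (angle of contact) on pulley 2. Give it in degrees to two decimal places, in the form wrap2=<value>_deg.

wrap2=213.92_deg

crossed belt: β = asin((r1+r2)/C) = asin(14/48) = 16.9578°
wrap1 = wrap2 = π + 2β = 213.9155°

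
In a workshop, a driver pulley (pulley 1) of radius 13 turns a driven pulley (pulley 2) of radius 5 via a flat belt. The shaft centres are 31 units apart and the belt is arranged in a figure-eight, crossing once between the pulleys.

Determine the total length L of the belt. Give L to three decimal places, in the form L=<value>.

crossed belt: β = asin((r1+r2)/C) = asin(18/31) = 35.4959°
wrap1 = wrap2 = π + 2β = 250.9919°
tangent length = C·cosβ = 25.2389
L = (r1+r2)·wrap + 2·C·cosβ = 18·4.3806 + 2·25.2389 = 129.3291

L=129.329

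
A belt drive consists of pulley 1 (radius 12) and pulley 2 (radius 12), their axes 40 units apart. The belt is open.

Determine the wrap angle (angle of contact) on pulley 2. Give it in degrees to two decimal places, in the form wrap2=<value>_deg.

open belt: β = asin((r2−r1)/C) = asin(0/40) = 0.0000°
wrap1 = π − 2β = 180.0000°
wrap2 = π + 2β = 180.0000°

wrap2=180.00_deg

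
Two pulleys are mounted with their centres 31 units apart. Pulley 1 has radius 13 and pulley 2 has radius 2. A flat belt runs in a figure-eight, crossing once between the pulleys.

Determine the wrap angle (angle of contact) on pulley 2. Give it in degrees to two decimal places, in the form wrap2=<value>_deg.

crossed belt: β = asin((r1+r2)/C) = asin(15/31) = 28.9385°
wrap1 = wrap2 = π + 2β = 237.8771°

wrap2=237.88_deg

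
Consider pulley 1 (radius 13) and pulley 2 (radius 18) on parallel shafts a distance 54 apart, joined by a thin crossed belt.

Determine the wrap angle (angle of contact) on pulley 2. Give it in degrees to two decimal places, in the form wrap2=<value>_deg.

crossed belt: β = asin((r1+r2)/C) = asin(31/54) = 35.0348°
wrap1 = wrap2 = π + 2β = 250.0696°

wrap2=250.07_deg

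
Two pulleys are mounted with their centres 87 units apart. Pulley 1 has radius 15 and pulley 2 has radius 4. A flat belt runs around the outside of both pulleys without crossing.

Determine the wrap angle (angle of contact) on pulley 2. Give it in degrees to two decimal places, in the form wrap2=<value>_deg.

open belt: β = asin((r2−r1)/C) = asin(-11/87) = -7.2637°
wrap1 = π − 2β = 194.5275°
wrap2 = π + 2β = 165.4725°

wrap2=165.47_deg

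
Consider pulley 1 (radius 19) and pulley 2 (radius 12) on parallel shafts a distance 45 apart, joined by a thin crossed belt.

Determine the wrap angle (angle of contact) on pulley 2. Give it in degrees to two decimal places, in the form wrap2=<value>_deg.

wrap2=267.08_deg

crossed belt: β = asin((r1+r2)/C) = asin(31/45) = 43.5422°
wrap1 = wrap2 = π + 2β = 267.0844°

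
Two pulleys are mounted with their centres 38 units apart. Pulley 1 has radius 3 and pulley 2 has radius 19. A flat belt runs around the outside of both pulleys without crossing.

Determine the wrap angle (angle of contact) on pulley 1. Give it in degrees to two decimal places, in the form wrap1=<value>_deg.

wrap1=130.20_deg

open belt: β = asin((r2−r1)/C) = asin(16/38) = 24.9011°
wrap1 = π − 2β = 130.1979°
wrap2 = π + 2β = 229.8021°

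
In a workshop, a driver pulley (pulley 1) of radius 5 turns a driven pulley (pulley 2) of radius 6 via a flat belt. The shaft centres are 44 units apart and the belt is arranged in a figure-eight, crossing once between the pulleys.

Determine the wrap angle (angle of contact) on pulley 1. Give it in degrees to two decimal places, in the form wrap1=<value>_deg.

wrap1=208.96_deg

crossed belt: β = asin((r1+r2)/C) = asin(11/44) = 14.4775°
wrap1 = wrap2 = π + 2β = 208.9550°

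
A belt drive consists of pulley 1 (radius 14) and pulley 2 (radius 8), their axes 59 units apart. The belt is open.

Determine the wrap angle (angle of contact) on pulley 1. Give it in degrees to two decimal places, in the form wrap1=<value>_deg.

wrap1=191.67_deg

open belt: β = asin((r2−r1)/C) = asin(-6/59) = -5.8368°
wrap1 = π − 2β = 191.6736°
wrap2 = π + 2β = 168.3264°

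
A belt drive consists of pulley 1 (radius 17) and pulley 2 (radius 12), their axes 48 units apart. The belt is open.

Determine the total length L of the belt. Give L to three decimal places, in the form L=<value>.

open belt: β = asin((r2−r1)/C) = asin(-5/48) = -5.9792°
wrap1 = π − 2β = 191.9583°
wrap2 = π + 2β = 168.0417°
tangent length = C·cosβ = 47.7389
L = r1·wrap1 + r2·wrap2 + 2·C·cosβ = 17·3.3503 + 12·2.9329 + 2·47.7389 = 187.6275

L=187.627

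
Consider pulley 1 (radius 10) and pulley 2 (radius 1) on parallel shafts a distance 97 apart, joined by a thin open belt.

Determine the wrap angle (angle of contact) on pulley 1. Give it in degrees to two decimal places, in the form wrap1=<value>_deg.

wrap1=190.65_deg

open belt: β = asin((r2−r1)/C) = asin(-9/97) = -5.3238°
wrap1 = π − 2β = 190.6475°
wrap2 = π + 2β = 169.3525°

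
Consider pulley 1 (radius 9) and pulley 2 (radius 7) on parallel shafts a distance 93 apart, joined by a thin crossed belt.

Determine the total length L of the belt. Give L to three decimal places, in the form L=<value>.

L=239.025

crossed belt: β = asin((r1+r2)/C) = asin(16/93) = 9.9066°
wrap1 = wrap2 = π + 2β = 199.8133°
tangent length = C·cosβ = 91.6133
L = (r1+r2)·wrap + 2·C·cosβ = 16·3.4874 + 2·91.6133 = 239.0250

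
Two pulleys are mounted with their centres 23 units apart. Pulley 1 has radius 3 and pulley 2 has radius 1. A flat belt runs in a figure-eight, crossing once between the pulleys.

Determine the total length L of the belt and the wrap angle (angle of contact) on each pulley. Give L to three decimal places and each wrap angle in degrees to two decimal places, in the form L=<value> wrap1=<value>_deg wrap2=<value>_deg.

crossed belt: β = asin((r1+r2)/C) = asin(4/23) = 10.0154°
wrap1 = wrap2 = π + 2β = 200.0308°
tangent length = C·cosβ = 22.6495
L = (r1+r2)·wrap + 2·C·cosβ = 4·3.4912 + 2·22.6495 = 59.2638

L=59.264 wrap1=200.03_deg wrap2=200.03_deg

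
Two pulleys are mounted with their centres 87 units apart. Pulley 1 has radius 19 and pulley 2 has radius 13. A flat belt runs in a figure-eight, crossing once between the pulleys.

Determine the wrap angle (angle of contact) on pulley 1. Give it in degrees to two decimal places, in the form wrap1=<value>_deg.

wrap1=223.16_deg

crossed belt: β = asin((r1+r2)/C) = asin(32/87) = 21.5810°
wrap1 = wrap2 = π + 2β = 223.1620°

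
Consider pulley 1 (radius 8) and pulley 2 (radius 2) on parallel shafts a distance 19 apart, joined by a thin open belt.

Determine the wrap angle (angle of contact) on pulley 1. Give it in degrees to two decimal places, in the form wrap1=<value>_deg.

open belt: β = asin((r2−r1)/C) = asin(-6/19) = -18.4085°
wrap1 = π − 2β = 216.8170°
wrap2 = π + 2β = 143.1830°

wrap1=216.82_deg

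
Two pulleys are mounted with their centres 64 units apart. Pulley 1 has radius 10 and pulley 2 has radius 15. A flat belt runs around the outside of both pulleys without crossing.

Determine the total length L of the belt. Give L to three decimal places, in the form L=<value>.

open belt: β = asin((r2−r1)/C) = asin(5/64) = 4.4808°
wrap1 = π − 2β = 171.0384°
wrap2 = π + 2β = 188.9616°
tangent length = C·cosβ = 63.8044
L = r1·wrap1 + r2·wrap2 + 2·C·cosβ = 10·2.9852 + 15·3.2980 + 2·63.8044 = 206.9306

L=206.931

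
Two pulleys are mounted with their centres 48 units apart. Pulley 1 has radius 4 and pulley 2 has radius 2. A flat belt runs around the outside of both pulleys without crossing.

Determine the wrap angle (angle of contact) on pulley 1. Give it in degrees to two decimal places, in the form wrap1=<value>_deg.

wrap1=184.78_deg

open belt: β = asin((r2−r1)/C) = asin(-2/48) = -2.3880°
wrap1 = π − 2β = 184.7760°
wrap2 = π + 2β = 175.2240°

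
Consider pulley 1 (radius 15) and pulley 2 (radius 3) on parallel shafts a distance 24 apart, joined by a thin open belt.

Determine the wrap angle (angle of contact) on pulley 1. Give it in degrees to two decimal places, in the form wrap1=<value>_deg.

wrap1=240.00_deg

open belt: β = asin((r2−r1)/C) = asin(-12/24) = -30.0000°
wrap1 = π − 2β = 240.0000°
wrap2 = π + 2β = 120.0000°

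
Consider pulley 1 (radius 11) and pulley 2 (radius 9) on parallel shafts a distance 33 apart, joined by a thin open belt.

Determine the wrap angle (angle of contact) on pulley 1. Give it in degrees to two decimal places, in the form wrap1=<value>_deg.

open belt: β = asin((r2−r1)/C) = asin(-2/33) = -3.4746°
wrap1 = π − 2β = 186.9492°
wrap2 = π + 2β = 173.0508°

wrap1=186.95_deg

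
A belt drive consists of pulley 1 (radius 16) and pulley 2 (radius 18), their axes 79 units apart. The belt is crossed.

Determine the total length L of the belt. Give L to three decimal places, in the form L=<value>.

crossed belt: β = asin((r1+r2)/C) = asin(34/79) = 25.4917°
wrap1 = wrap2 = π + 2β = 230.9833°
tangent length = C·cosβ = 71.3092
L = (r1+r2)·wrap + 2·C·cosβ = 34·4.0314 + 2·71.3092 = 279.6866

L=279.687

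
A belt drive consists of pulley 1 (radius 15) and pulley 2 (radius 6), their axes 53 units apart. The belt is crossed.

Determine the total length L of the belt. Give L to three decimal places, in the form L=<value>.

crossed belt: β = asin((r1+r2)/C) = asin(21/53) = 23.3425°
wrap1 = wrap2 = π + 2β = 226.6850°
tangent length = C·cosβ = 48.6621
L = (r1+r2)·wrap + 2·C·cosβ = 21·3.9564 + 2·48.6621 = 180.4086

L=180.409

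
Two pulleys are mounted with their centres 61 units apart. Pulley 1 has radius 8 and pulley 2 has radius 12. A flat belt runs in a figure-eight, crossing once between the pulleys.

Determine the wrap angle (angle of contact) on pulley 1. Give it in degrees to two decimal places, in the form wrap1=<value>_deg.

crossed belt: β = asin((r1+r2)/C) = asin(20/61) = 19.1395°
wrap1 = wrap2 = π + 2β = 218.2789°

wrap1=218.28_deg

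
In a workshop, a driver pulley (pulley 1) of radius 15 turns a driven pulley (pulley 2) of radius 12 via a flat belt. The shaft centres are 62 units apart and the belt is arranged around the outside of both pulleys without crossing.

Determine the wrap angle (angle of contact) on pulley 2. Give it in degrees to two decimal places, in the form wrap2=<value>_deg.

wrap2=174.45_deg

open belt: β = asin((r2−r1)/C) = asin(-3/62) = -2.7735°
wrap1 = π − 2β = 185.5469°
wrap2 = π + 2β = 174.4531°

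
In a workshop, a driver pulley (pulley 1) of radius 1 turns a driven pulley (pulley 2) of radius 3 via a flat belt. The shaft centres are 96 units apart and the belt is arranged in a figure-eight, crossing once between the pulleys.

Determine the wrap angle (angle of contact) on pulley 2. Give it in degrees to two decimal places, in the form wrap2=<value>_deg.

wrap2=184.78_deg

crossed belt: β = asin((r1+r2)/C) = asin(4/96) = 2.3880°
wrap1 = wrap2 = π + 2β = 184.7760°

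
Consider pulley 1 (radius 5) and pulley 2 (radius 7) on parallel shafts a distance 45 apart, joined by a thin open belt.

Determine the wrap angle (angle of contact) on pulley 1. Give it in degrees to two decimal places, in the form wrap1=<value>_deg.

wrap1=174.91_deg

open belt: β = asin((r2−r1)/C) = asin(2/45) = 2.5473°
wrap1 = π − 2β = 174.9054°
wrap2 = π + 2β = 185.0946°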